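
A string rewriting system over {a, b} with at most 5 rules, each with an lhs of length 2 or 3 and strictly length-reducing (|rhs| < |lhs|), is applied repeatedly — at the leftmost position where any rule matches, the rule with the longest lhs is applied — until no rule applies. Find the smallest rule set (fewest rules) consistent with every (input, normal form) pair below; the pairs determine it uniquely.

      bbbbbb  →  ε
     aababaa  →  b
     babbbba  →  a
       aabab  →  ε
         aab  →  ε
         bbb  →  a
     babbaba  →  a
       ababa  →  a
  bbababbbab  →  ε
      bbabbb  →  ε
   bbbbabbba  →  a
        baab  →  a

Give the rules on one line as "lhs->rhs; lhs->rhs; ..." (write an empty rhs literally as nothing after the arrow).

  | bbbbbb => abbb => bb => ε
  | aababaa => bbabaa => abaa => aa => b
  | babbbba => bbbba => aba => a
  | aabab => bbab => ab => ε

aa->b; ab->; bb->; bbb->a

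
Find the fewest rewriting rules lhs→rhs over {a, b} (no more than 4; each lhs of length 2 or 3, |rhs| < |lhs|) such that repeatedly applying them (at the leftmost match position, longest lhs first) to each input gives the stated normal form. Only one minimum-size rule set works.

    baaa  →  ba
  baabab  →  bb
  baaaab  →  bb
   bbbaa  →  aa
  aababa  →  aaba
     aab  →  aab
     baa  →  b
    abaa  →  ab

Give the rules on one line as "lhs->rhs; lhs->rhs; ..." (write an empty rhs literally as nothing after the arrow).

baa->b; bab->b; bbb->

  | baaa => ba
  | baabab => bbab => bb
  | baaaab => baab => bb
  | bbbaa => aa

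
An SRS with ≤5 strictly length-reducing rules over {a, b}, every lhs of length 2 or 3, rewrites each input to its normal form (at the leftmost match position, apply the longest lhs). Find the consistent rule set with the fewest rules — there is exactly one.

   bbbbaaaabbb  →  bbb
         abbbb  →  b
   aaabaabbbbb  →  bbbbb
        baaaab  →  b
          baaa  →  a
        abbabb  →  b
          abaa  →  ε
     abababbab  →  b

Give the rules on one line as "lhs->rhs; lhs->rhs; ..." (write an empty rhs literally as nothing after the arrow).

aa->; ab->b; abb->ab; ba->a

  | bbbbaaaabbb => bbbaaaabbb => bbaaaabbb => baaaabbb => aaaabbb => aabbb => bbb
  | abbbb => abbb => abb => ab => b
  | aaabaabbbbb => abaabbbbb => baabbbbb => aabbbbb => bbbbb
  | baaaab => aaaab => aab => b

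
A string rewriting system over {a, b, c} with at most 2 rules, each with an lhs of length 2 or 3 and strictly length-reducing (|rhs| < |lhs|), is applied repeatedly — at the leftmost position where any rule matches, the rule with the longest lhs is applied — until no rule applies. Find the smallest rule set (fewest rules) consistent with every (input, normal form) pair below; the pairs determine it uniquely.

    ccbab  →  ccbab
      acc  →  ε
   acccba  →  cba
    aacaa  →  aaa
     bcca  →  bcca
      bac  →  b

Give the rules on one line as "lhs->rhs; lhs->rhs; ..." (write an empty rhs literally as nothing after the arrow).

  | ccbab
  | acc => ε
  | acccba => cba
  | aacaa => aaa

ac->; acc->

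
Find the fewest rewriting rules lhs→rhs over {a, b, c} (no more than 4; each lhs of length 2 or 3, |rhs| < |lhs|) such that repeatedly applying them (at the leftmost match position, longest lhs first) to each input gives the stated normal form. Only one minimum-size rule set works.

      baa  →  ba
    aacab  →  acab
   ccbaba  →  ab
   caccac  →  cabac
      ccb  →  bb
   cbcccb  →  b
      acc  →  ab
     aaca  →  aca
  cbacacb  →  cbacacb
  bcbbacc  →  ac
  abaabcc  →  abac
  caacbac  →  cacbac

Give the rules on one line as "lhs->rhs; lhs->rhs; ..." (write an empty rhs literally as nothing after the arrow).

aa->a; bba->ab; bc->; cc->b

  | baa => ba
  | aacab => acab
  | ccbaba => bbaba => abba => aab => ab
  | caccac => cabac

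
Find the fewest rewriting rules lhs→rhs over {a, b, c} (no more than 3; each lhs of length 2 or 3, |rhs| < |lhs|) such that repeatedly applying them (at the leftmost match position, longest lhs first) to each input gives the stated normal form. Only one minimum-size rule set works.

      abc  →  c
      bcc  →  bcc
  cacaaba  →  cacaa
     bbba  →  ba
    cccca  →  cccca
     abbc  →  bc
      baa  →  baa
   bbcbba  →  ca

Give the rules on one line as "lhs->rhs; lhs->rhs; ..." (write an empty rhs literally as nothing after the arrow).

  | abc => c
  | bcc
  | cacaaba => cacaa
  | bbba => ba

ab->; bb->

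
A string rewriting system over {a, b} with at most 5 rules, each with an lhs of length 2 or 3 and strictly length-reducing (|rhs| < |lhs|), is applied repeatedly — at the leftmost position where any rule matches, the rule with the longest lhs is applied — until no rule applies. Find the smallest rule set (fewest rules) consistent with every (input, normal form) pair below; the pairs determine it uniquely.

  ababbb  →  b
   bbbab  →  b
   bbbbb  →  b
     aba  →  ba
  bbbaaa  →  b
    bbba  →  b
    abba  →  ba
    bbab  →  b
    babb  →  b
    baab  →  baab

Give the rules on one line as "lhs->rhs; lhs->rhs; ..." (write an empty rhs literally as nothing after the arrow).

aba->ba; abb->b; bb->b; bba->bb

  | ababbb => babbb => bbb => bb => b
  | bbbab => bbab => bbb => bb => b
  | bbbbb => bbbb => bbb => bb => b
  | aba => ba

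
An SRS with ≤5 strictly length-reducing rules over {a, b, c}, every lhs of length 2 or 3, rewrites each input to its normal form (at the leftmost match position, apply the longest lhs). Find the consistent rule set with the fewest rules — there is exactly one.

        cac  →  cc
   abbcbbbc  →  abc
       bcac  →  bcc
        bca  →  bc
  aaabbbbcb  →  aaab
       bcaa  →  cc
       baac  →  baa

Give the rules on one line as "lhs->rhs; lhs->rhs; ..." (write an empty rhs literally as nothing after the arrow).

ac->a; bb->c; ca->c; caa->bc

  | cac => cc
  | abbcbbbc => accbbbc => acbbbc => abbbc => acbc => abc
  | bcac => bcc
  | bca => bc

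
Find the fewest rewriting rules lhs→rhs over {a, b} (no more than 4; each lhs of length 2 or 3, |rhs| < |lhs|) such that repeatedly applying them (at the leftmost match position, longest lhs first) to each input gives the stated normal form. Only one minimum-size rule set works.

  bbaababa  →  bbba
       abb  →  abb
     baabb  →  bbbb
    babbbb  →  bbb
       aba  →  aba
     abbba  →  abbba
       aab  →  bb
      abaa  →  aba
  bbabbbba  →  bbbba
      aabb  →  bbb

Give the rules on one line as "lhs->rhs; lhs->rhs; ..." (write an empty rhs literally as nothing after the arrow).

aa->a; aab->bb; bab->

  | bbaababa => bbbbaba => bbba
  | abb
  | baabb => bbbb
  | babbbb => bbb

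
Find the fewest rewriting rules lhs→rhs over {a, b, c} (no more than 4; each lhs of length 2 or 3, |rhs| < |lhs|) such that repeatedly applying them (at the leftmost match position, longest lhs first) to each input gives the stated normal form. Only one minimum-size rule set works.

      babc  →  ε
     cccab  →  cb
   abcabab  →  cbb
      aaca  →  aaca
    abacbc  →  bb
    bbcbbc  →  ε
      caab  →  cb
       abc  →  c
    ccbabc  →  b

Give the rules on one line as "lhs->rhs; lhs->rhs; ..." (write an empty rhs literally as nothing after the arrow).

ab->b; bbc->; bc->c; cc->b

  | babc => bbc => ε
  | cccab => bcab => cab => cb
  | abcabab => bcabab => cabab => cbab => cbb
  | aaca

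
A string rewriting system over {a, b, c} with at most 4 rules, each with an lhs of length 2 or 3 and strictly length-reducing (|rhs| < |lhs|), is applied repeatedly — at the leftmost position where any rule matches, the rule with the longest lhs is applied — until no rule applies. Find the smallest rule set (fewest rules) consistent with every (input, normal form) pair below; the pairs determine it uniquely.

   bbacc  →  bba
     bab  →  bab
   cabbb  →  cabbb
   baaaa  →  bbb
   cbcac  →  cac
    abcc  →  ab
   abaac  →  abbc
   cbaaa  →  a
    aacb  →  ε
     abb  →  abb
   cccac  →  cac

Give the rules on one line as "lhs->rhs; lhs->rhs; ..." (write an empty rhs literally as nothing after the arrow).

  | bbacc => bba
  | bab
  | cabbb
  | baaaa => bbaa => bbb

aa->; baa->bb; cb->; cc->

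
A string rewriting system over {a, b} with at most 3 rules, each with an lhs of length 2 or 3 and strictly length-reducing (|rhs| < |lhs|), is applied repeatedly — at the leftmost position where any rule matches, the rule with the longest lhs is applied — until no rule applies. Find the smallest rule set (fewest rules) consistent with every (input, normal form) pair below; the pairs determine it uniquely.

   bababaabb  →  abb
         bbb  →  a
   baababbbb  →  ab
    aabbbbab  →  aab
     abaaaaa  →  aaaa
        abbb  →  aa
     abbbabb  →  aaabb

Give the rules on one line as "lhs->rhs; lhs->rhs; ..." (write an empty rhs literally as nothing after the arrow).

aba->; ba->; bbb->a

  | bababaabb => babaabb => baabb => abb
  | bbb => a
  | baababbbb => ababbbb => bbbb => ab
  | aabbbbab => aaabab => aab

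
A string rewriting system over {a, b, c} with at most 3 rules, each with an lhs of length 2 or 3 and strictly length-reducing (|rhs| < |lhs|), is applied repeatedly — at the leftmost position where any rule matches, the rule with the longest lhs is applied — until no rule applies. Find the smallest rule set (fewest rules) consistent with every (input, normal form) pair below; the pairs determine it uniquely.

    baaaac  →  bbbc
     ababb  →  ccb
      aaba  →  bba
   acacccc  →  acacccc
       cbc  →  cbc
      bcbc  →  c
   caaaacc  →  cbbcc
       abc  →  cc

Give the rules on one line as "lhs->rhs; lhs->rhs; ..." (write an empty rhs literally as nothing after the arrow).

aa->b; ab->c; bcb->

  | baaaac => bbaac => bbbc
  | ababb => cabb => ccb
  | aaba => bba
  | acacccc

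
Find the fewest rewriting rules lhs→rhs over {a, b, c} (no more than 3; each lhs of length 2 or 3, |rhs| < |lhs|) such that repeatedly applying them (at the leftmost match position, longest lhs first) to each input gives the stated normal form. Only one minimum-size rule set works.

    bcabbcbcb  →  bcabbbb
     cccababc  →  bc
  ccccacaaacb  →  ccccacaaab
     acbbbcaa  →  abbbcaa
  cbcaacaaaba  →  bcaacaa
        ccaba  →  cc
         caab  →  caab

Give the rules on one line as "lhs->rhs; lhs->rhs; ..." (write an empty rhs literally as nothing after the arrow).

  | bcabbcbcb => bcabbbcb => bcabbbb
  | cccababc => cccbc => ccbc => cbc => bc
  | ccccacaaacb => ccccacaaab
  | acbbbcaa => abbbcaa

aba->; cb->b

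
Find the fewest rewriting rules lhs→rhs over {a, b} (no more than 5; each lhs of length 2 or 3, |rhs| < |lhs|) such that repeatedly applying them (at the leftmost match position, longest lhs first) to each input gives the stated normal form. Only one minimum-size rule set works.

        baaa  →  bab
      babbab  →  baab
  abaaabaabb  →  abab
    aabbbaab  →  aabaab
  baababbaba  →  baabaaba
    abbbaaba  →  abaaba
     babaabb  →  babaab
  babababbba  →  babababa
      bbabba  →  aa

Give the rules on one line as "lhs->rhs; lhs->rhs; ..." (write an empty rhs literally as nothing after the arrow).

aaa->ab; bb->b; bba->a; bbb->b

  | baaa => bab
  | babbab => baab
  | abaaabaabb => ababbaabb => abaaabb => ababbb => abab
  | aabbbaab => aabaab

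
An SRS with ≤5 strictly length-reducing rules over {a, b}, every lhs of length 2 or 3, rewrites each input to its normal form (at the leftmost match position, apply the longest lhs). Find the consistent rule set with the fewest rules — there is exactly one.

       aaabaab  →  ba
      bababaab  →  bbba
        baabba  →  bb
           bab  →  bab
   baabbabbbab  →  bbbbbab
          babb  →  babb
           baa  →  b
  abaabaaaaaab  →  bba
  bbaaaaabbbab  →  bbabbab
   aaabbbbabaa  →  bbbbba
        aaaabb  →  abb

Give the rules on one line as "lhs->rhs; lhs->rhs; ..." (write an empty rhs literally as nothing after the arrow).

  | aaabaab => baab => ba
  | bababaab => bbbaab => bbba
  | baabba => baba => bb
  | bab

aa->; aaa->; aab->a; aba->b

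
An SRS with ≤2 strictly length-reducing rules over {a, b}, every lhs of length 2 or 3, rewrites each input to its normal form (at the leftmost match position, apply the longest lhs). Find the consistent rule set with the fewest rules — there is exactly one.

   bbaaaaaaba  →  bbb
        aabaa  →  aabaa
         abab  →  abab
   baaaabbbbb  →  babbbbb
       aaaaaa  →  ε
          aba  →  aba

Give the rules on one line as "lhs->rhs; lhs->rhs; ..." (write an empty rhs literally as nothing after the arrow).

aaa->; bba->bb

  | bbaaaaaaba => bbaaaaaba => bbaaaaba => bbaaaba => bbaaba => bbaba => bbba => bbb
  | aabaa
  | abab
  | baaaabbbbb => babbbbb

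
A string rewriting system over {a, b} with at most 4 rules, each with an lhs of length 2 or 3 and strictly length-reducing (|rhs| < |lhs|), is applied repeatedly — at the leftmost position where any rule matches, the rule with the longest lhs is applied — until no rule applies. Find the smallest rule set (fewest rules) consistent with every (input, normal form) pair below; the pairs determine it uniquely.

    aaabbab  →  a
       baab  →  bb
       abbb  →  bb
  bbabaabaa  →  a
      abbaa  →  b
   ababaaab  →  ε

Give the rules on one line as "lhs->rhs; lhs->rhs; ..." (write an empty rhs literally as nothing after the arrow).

aa->; ab->; bab->a

  | aaabbab => abbab => bab => a
  | baab => bb
  | abbb => bb
  | bbabaabaa => baaabaa => babaa => aaa => a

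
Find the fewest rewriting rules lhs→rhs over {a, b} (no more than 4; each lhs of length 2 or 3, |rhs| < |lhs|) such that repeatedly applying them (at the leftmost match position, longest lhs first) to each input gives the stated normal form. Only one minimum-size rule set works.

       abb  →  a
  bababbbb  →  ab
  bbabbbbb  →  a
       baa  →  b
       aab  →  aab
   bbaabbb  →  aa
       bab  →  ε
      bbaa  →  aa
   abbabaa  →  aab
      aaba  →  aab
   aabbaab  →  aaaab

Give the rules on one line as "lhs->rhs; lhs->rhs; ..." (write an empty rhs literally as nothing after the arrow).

  | abb => a
  | bababbbb => bbabbbb => abbbb => ab
  | bbabbbbb => abbbbb => abb => a
  | baa => ba => b

ba->b; bb->; bbb->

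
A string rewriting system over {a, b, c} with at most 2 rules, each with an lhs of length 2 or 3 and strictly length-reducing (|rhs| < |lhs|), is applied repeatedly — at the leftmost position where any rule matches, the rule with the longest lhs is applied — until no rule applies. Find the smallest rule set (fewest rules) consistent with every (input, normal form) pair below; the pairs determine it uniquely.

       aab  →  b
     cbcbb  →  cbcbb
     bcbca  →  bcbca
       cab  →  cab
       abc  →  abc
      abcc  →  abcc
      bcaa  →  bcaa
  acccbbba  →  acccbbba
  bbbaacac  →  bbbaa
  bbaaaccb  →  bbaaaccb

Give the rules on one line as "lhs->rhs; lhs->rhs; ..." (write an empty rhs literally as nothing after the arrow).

aab->b; cac->

  | aab => b
  | cbcbb
  | bcbca
  | cab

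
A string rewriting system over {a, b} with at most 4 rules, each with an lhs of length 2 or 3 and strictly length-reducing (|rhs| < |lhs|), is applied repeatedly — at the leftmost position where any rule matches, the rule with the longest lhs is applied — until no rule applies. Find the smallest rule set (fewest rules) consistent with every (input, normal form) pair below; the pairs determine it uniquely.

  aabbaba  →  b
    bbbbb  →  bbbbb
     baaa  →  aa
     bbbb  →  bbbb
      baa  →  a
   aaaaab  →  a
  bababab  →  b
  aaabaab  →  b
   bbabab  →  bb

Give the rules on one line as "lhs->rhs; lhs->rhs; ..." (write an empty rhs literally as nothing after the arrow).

aaa->b; ab->a; ba->

  | aabbaba => aababa => aaaba => bba => b
  | bbbbb
  | baaa => aa
  | bbbb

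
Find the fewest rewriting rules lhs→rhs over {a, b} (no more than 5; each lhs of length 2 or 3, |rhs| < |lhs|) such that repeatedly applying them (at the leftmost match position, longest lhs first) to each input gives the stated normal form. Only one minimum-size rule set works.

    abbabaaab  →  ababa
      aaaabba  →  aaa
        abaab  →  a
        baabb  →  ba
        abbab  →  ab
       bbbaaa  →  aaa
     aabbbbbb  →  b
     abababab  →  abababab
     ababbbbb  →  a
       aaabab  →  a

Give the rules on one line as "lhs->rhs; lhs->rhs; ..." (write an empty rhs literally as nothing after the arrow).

aab->ba; abb->; bb->a; bbb->

  | abbabaaab => abaaab => ababa
  | aaaabba => aababa => baaba => bbaa => aaa
  | abaab => abba => a
  | baabb => bbab => aab => ba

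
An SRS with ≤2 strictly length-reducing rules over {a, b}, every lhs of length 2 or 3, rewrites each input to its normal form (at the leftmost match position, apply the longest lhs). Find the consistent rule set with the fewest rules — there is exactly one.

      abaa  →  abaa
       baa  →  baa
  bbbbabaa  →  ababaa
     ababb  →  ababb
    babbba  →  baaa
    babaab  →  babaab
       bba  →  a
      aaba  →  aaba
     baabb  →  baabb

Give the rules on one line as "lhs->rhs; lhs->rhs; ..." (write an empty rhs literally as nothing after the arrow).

  | abaa
  | baa
  | bbbbabaa => ababaa
  | ababb

bba->a; bbb->a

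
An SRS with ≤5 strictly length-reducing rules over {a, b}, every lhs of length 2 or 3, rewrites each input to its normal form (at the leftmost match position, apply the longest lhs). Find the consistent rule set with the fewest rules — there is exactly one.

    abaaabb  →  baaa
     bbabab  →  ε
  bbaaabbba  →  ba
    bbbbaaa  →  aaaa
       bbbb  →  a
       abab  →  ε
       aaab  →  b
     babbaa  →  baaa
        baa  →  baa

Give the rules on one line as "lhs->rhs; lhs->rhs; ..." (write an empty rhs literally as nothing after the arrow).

  | abaaabb => baaabb => baaa
  | bbabab => abab => bab => bb => ε
  | bbaaabbba => aaabbba => aaaba => aaba => aba => ba
  | bbbbaaa => abbaaa => aaaa

ab->b; abb->a; bb->; bbb->ab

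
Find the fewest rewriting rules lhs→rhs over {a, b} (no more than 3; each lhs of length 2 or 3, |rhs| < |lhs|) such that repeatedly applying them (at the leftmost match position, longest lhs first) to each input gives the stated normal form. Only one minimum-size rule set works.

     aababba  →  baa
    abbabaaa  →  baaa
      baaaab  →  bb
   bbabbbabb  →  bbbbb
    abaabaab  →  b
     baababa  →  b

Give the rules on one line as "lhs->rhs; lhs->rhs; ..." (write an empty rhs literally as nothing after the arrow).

ab->b; aba->; abb->ba

  | aababba => abba => baa
  | abbabaaa => baabaaa => baaa
  | baaaab => baaab => baab => bab => bb
  | bbabbbabb => bbbababb => bbbbb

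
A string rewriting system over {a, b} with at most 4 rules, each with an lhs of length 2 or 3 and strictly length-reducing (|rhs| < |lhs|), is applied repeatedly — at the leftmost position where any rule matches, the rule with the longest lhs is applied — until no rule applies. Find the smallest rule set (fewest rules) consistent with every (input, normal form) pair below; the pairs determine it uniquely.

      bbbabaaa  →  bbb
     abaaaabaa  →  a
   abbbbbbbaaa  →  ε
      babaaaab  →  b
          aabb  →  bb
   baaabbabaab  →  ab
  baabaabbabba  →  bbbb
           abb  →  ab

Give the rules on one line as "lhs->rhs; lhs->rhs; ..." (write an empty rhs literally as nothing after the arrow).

aa->; abb->ab; ba->b; baa->

  | bbbabaaa => bbbbaaa => bbba => bbb
  | abaaaabaa => aaabaa => abaa => a
  | abbbbbbbaaa => abbbbbbaaa => abbbbbaaa => abbbbaaa => abbbaaa => abbaaa => abaaa => aa => ε
  | babaaaab => bbaaaab => baab => b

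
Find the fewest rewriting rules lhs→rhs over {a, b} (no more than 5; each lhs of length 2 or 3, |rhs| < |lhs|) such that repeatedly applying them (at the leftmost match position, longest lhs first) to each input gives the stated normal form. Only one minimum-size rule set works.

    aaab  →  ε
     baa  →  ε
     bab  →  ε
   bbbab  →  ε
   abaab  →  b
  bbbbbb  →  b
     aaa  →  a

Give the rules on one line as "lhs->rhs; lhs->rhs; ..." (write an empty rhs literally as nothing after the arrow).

  | aaab => ab => ε
  | baa => aa => ε
  | bab => ab => ε
  | bbbab => bbab => bab => ab => ε

aa->; ab->; ba->a; bb->b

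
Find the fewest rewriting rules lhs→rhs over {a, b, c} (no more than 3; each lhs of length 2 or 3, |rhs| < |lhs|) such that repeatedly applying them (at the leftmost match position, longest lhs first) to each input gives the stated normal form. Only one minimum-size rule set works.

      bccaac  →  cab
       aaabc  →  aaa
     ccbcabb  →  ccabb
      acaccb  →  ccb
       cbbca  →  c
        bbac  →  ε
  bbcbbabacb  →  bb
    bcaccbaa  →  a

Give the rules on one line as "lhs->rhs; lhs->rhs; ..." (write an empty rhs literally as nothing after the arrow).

  | bccaac => caac => cab
  | aaabc => aaa
  | ccbcabb => ccabb
  | acaccb => baccb => ccb

ac->b; ba->; bc->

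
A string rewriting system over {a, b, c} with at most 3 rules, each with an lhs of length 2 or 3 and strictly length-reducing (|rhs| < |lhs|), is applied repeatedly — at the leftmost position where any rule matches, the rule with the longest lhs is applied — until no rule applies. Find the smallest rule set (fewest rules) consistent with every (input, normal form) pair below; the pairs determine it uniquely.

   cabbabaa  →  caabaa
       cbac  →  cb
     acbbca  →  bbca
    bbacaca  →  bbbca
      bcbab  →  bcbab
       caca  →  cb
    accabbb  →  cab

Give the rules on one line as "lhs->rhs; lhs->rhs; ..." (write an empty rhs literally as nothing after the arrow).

abb->a; ac->; aca->b

  | cabbabaa => caabaa
  | cbac => cb
  | acbbca => bbca
  | bbacaca => bbbca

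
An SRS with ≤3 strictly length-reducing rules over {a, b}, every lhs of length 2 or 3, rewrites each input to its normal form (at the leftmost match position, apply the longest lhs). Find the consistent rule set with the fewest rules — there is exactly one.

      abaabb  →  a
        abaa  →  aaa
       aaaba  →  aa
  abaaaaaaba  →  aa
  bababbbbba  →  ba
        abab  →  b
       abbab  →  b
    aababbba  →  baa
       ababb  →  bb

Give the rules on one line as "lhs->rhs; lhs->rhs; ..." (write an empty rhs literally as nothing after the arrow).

  | abaabb => aaabb => abb => ab => a
  | abaa => aaa
  | aaaba => aba => aa
  | abaaaaaaba => aaaaaaaba => aaaaaba => aaaba => aba => aa

aab->b; ab->a; bba->ba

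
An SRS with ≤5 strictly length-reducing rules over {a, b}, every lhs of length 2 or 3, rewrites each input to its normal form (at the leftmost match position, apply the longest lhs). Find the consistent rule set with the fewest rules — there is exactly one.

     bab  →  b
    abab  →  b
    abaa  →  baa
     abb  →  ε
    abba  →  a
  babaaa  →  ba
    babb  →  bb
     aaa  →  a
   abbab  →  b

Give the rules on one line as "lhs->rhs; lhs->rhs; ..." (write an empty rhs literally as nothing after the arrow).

aaa->a; ab->b; abb->; bab->b

  | bab => b
  | abab => bab => b
  | abaa => baa
  | abb => ε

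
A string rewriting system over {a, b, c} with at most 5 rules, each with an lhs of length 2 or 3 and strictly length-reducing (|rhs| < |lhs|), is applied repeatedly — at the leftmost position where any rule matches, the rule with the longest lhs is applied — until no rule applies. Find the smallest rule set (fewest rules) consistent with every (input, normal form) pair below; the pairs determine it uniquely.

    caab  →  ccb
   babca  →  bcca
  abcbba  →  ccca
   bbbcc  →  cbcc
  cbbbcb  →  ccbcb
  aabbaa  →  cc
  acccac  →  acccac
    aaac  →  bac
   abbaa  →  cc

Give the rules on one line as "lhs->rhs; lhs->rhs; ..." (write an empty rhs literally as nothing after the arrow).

  | caab => ccb
  | babca => bcca
  | abcbba => ccbba => ccca
  | bbbcc => cbcc

aa->b; ab->c; bb->c; caa->cc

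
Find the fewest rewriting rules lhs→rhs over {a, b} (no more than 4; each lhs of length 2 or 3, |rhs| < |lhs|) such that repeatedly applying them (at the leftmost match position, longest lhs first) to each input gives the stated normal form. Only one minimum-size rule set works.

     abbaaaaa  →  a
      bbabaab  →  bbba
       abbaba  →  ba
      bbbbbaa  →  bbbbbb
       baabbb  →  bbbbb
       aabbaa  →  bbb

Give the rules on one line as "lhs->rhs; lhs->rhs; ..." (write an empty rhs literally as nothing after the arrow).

aa->a; aab->b; ab->a; baa->bb

  | abbaaaaa => abaaaaa => aaaaaa => aaaaa => aaaa => aaa => aa => a
  | bbabaab => bbaaab => bbbab => bbba
  | abbaba => ababa => aaba => ba
  | bbbbbaa => bbbbbb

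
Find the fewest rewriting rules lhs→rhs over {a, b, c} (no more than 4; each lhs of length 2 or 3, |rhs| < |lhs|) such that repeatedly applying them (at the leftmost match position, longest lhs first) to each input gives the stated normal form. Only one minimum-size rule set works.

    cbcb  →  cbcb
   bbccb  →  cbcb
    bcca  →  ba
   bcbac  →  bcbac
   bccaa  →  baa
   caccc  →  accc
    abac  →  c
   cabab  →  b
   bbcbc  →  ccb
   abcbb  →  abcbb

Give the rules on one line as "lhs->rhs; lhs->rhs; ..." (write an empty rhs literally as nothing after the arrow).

  | cbcb
  | bbccb => cbcb
  | bcca => bca => ba
  | bcbac

aba->; bbc->cb; ca->a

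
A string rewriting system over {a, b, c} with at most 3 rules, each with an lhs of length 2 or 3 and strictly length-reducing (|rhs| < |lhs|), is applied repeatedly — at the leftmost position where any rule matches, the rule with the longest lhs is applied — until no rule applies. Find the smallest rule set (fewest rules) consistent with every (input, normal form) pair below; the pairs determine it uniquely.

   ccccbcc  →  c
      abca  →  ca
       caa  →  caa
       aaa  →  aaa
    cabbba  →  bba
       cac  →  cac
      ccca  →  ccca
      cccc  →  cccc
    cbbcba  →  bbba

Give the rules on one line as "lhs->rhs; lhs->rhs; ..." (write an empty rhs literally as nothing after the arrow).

  | ccccbcc => cccbcc => ccbcc => cbcc => bcc => c
  | abca => ca
  | caa
  | aaa

ab->; bcc->c; cb->b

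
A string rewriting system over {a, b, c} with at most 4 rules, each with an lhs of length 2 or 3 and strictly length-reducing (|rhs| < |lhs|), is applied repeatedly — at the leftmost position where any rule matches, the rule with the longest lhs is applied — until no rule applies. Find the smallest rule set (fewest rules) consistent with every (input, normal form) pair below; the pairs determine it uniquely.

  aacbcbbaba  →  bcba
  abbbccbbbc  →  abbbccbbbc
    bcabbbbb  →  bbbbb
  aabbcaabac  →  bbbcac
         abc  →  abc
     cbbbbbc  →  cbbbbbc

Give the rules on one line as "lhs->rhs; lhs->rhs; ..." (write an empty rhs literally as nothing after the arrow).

  | aacbcbbaba => bcbcbbaba => bcbcaba => bcba
  | abbbccbbbc
  | bcabbbbb => bbbbb
  | aabbcaabac => bbbcaabac => bbbcbbac => bbbcac

aa->b; bba->a; cab->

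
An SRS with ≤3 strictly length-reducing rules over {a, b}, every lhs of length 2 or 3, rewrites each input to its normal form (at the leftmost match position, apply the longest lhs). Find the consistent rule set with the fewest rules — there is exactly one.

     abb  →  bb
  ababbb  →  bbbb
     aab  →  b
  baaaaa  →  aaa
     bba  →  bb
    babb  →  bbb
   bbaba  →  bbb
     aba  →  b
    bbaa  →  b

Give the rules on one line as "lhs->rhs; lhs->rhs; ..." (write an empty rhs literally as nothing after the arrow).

ab->b; ba->b; baa->

  | abb => bb
  | ababbb => babbb => bbbb
  | aab => ab => b
  | baaaaa => aaa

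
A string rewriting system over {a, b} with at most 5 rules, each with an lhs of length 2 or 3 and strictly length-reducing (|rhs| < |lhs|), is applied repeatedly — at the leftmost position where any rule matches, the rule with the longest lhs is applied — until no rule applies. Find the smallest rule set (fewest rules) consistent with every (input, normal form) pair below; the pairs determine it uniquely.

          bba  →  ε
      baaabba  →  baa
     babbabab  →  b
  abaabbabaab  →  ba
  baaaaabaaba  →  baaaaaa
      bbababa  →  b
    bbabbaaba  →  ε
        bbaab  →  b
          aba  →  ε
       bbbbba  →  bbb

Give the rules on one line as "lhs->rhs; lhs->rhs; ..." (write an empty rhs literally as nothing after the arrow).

aab->a; ab->b; aba->; bba->

  | bba => ε
  | baaabba => baaba => baa
  | babbabab => bbbabab => bbab => b
  | abaabbabaab => abbabaab => bbabaab => baab => ba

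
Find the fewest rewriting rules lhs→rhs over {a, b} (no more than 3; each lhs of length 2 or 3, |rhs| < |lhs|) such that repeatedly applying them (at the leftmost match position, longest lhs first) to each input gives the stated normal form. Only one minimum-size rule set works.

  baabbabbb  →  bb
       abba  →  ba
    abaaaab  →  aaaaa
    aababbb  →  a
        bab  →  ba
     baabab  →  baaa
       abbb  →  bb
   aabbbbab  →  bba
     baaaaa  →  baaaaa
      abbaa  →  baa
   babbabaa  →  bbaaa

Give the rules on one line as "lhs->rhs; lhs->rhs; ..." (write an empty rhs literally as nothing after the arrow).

ab->a; abb->b

  | baabbabbb => bababbb => baabbb => babb => bb
  | abba => ba
  | abaaaab => aaaaab => aaaaa
  | aababbb => aaabbb => aabb => ab => a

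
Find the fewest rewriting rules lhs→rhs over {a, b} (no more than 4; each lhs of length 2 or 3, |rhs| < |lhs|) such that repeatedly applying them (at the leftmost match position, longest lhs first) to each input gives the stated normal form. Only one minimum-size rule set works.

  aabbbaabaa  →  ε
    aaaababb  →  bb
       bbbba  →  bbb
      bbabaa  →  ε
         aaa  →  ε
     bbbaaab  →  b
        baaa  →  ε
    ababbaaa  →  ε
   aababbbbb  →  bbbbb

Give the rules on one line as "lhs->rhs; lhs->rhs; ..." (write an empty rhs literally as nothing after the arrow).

aa->; aaa->aa; ba->

  | aabbbaabaa => bbbaabaa => bbabaa => bbaa => ba => ε
  | aaaababb => aaababb => aababb => babb => bb
  | bbbba => bbb
  | bbabaa => bbaa => ba => ε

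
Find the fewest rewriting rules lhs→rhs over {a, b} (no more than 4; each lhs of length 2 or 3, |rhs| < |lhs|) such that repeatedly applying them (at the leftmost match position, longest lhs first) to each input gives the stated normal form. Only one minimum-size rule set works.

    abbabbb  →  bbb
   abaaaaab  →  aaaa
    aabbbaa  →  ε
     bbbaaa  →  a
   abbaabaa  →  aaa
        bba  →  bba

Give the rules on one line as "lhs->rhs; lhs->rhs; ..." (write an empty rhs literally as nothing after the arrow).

  | abbabbb => bbabbb => baabb => abbb => bbb
  | abaaaaab => aaaaab => aaaa
  | aabbbaa => abbbaa => bbbaa => bbab => baa => ab => ε
  | bbbaaa => bbaba => baaa => aba => a

ab->; abb->bb; baa->ab; bab->aa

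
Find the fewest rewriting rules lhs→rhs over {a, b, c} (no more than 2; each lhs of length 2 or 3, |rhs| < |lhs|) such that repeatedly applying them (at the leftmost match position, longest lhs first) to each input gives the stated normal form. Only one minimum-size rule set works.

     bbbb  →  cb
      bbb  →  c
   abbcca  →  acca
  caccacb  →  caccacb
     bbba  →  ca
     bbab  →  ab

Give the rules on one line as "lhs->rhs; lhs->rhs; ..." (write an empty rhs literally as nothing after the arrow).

bb->; bbb->c

  | bbbb => cb
  | bbb => c
  | abbcca => acca
  | caccacb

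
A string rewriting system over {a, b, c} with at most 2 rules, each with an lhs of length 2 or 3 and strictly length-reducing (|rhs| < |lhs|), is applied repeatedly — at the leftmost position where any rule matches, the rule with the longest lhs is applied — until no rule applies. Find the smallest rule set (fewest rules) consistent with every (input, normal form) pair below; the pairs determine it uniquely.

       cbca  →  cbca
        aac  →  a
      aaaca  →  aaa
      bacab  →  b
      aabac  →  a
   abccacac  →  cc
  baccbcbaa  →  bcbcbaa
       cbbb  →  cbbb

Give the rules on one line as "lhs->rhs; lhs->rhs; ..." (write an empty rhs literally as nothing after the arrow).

ab->; ac->

  | cbca
  | aac => a
  | aaaca => aaa
  | bacab => bab => b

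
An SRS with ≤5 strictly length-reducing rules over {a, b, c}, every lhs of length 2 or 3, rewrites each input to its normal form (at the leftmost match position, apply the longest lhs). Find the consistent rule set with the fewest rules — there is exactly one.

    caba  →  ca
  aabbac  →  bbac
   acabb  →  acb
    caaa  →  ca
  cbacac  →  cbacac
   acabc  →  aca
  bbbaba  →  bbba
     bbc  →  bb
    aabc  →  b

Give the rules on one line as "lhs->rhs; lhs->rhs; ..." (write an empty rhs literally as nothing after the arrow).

aa->; ab->; abc->a; bc->b

  | caba => ca
  | aabbac => bbac
  | acabb => acb
  | caaa => ca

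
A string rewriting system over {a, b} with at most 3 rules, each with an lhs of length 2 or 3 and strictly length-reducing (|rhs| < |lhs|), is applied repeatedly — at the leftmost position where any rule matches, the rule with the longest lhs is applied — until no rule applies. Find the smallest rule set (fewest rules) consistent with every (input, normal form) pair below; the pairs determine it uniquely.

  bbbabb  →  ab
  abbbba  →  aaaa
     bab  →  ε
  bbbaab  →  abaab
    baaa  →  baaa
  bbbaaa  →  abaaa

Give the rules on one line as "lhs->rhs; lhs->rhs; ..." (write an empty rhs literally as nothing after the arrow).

bab->; bb->a

  | bbbabb => ababb => ab
  | abbbba => aabba => aaaa
  | bab => ε
  | bbbaab => abaab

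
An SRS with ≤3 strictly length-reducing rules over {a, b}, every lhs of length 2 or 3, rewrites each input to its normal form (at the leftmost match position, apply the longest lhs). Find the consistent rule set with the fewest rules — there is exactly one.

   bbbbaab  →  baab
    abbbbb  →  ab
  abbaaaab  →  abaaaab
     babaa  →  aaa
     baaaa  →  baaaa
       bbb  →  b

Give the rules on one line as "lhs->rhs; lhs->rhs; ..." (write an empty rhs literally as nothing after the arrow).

bab->a; bb->b

  | bbbbaab => bbbaab => bbaab => baab
  | abbbbb => abbbb => abbb => abb => ab
  | abbaaaab => abaaaab
  | babaa => aaa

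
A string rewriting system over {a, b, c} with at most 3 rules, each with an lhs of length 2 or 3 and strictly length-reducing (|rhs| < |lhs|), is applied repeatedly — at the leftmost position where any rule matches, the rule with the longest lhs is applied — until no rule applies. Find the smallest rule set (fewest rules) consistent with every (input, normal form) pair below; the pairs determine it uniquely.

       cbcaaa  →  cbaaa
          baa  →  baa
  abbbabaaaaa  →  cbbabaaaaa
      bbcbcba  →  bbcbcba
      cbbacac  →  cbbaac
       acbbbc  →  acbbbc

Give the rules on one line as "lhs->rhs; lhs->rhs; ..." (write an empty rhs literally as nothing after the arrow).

  | cbcaaa => cbaaa
  | baa
  | abbbabaaaaa => cbbabaaaaa
  | bbcbcba

abb->cb; ca->a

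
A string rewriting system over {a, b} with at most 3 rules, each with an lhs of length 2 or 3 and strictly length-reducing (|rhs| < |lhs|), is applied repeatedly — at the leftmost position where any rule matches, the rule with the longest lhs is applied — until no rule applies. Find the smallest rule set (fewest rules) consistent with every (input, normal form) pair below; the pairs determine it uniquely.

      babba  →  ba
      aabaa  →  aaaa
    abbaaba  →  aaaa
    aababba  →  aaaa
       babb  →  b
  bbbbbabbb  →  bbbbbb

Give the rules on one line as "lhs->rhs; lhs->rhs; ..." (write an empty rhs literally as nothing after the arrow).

  | babba => ba
  | aabaa => aaaa
  | abbaaba => abaaba => aaaba => aaaa
  | aababba => aaabba => aaaba => aaaa

ab->a; bab->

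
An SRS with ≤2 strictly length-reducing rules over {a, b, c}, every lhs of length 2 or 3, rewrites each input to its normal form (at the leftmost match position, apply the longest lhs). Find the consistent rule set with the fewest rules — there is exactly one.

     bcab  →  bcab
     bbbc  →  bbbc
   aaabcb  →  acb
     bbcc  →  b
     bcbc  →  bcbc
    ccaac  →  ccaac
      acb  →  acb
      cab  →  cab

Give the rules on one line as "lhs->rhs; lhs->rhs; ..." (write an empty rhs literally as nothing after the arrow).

  | bcab
  | bbbc
  | aaabcb => acb
  | bbcc => b

aab->; bcc->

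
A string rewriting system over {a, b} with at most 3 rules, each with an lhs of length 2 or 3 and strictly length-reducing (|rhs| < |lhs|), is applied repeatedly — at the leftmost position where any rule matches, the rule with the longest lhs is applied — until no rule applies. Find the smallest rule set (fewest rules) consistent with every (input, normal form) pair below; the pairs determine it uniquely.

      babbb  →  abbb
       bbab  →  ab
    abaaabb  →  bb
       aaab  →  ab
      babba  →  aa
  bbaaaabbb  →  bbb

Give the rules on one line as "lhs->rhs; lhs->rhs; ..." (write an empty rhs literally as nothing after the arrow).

  | babbb => abbb
  | bbab => bab => ab
  | abaaabb => aaaabb => aabb => bb
  | aaab => ab

aab->b; ba->a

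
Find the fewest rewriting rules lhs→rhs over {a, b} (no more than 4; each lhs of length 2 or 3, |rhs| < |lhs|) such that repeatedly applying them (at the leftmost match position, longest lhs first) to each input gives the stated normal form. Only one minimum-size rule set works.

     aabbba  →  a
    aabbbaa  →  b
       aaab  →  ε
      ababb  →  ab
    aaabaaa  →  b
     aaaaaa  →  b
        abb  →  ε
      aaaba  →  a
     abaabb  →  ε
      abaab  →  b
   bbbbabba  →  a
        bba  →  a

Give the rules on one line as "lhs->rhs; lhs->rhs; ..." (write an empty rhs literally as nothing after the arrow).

  | aabbba => bbbba => bba => a
  | aabbbaa => bbbbaa => bbaa => aa => b
  | aaab => aab => bb => ε
  | ababb => ab

aa->b; aaa->aa; abb->; bb->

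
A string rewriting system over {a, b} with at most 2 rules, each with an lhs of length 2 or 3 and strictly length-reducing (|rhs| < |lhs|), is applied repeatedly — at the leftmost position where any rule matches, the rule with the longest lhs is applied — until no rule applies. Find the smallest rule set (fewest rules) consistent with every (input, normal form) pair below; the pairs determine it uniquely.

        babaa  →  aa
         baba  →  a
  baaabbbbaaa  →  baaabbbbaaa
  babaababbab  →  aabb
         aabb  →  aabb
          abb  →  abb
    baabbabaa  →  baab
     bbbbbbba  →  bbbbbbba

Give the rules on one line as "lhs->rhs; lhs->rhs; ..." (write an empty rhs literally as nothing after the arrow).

  | babaa => aa
  | baba => a
  | baaabbbbaaa
  | babaababbab => aababbab => aabbbab => aabb

aba->ab; bab->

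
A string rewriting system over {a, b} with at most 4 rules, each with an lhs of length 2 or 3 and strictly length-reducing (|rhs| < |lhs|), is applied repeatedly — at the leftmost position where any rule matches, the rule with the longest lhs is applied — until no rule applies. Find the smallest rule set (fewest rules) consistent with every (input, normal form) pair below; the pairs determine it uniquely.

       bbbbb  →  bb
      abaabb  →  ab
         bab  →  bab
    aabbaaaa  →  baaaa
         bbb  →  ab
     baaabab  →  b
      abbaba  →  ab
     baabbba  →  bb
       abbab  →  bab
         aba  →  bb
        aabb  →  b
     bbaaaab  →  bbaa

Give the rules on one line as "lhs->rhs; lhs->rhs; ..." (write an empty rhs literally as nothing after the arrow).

  | bbbbb => abbb => bb
  | abaabb => bbabb => bbb => ab
  | bab
  | aabbaaaa => baaaa

aab->; aba->bb; abb->b; bbb->ab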